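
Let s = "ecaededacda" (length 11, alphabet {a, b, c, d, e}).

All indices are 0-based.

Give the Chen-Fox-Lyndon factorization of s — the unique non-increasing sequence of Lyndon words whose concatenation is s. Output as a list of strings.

["e", "c", "aeded", "acd", "a"]

emit factor 1: 'e' (i=0, period=1)
emit factor 2: 'c' (i=1, period=1)
emit factor 3: 'aeded' (i=2, period=5)
emit factor 4: 'acd' (i=7, period=3)
emit factor 5: 'a' (i=10, period=1)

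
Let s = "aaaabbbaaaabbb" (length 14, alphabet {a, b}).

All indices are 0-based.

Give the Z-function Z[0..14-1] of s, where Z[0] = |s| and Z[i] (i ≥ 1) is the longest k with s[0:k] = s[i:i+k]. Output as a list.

[14, 3, 2, 1, 0, 0, 0, 7, 3, 2, 1, 0, 0, 0]

Z[0]=14
i=1: outside box; Z[1]=3 grow→box=[1,4)
i=2: min(r-i=2, Z[1]=3)=2; Z[2]=2
i=3: min(r-i=1, Z[2]=2)=1; Z[3]=1
i=4: outside box; Z[4]=0
i=5: outside box; Z[5]=0
i=6: outside box; Z[6]=0
i=7: outside box; Z[7]=7 grow→box=[7,14)
i=8: min(r-i=6, Z[1]=3)=3; Z[8]=3
i=9: min(r-i=5, Z[2]=2)=2; Z[9]=2
i=10: min(r-i=4, Z[3]=1)=1; Z[10]=1
i=11: min(r-i=3, Z[4]=0)=0; Z[11]=0
i=12: min(r-i=2, Z[5]=0)=0; Z[12]=0
i=13: min(r-i=1, Z[6]=0)=0; Z[13]=0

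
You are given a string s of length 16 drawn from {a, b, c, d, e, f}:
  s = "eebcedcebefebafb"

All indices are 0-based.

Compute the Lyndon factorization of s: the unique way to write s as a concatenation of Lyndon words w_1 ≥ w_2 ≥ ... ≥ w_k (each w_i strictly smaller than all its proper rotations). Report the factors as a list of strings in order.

["e", "e", "bcedcebefe", "b", "afb"]

emit factor 1: 'e' (i=0, period=1)
emit factor 2: 'e' (i=1, period=1)
emit factor 3: 'bcedcebefe' (i=2, period=10)
emit factor 4: 'b' (i=12, period=1)
emit factor 5: 'afb' (i=13, period=3)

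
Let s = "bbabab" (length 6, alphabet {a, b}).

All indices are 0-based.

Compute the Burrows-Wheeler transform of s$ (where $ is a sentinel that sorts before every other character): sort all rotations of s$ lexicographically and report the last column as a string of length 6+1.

rank  rotation last
    0  $bbabab  b
    1  ab$bbab  b
    2  abab$bb  b
    3  b$bbaba  a
    4  bab$bba  a
    5  babab$b  b
    6  bbabab$  $

bbbaab$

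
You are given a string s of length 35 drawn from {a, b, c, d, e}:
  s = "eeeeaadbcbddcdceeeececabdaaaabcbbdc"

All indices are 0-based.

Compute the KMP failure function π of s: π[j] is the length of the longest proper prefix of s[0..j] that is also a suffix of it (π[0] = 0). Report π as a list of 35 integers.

π[0] = 0
j=1 s[j]='e': π[1]=1 (border 'e')
j=2 s[j]='e': π[2]=2 (border 'ee')
j=3 s[j]='e': π[3]=3 (border 'eee')
j=4 s[j]='a': k: 3→2→1→0; π[4]=0 (border '')
j=5 s[j]='a': π[5]=0 (border '')
j=6 s[j]='d': π[6]=0 (border '')
j=7 s[j]='b': π[7]=0 (border '')
j=8 s[j]='c': π[8]=0 (border '')
j=9 s[j]='b': π[9]=0 (border '')
j=10 s[j]='d': π[10]=0 (border '')
j=11 s[j]='d': π[11]=0 (border '')
j=12 s[j]='c': π[12]=0 (border '')
j=13 s[j]='d': π[13]=0 (border '')
j=14 s[j]='c': π[14]=0 (border '')
j=15 s[j]='e': π[15]=1 (border 'e')
j=16 s[j]='e': π[16]=2 (border 'ee')
j=17 s[j]='e': π[17]=3 (border 'eee')
j=18 s[j]='e': π[18]=4 (border 'eeee')
j=19 s[j]='c': k: 4→3→2→1→0; π[19]=0 (border '')
j=20 s[j]='e': π[20]=1 (border 'e')
j=21 s[j]='c': k: 1→0; π[21]=0 (border '')
j=22 s[j]='a': π[22]=0 (border '')
j=23 s[j]='b': π[23]=0 (border '')
j=24 s[j]='d': π[24]=0 (border '')
j=25 s[j]='a': π[25]=0 (border '')
j=26 s[j]='a': π[26]=0 (border '')
j=27 s[j]='a': π[27]=0 (border '')
j=28 s[j]='a': π[28]=0 (border '')
j=29 s[j]='b': π[29]=0 (border '')
j=30 s[j]='c': π[30]=0 (border '')
j=31 s[j]='b': π[31]=0 (border '')
j=32 s[j]='b': π[32]=0 (border '')
j=33 s[j]='d': π[33]=0 (border '')
j=34 s[j]='c': π[34]=0 (border '')

[0, 1, 2, 3, 0, 0, 0, 0, 0, 0, 0, 0, 0, 0, 0, 1, 2, 3, 4, 0, 1, 0, 0, 0, 0, 0, 0, 0, 0, 0, 0, 0, 0, 0, 0]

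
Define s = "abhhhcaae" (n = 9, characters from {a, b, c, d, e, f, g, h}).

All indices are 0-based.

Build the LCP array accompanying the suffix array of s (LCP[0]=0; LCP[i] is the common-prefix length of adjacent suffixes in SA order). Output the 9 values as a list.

rank→(start, suffix):
  0 → (6, 'aae')
  1 → (0, 'abhhhcaae')
  2 → (7, 'ae')
  3 → (1, 'bhhhcaae')
  4 → (5, 'caae')
  5 → (8, 'e')
  6 → (4, 'hcaae')
  7 → (3, 'hhcaae')
  8 → (2, 'hhhcaae')

SA = [6, 0, 7, 1, 5, 8, 4, 3, 2]
i: (SA[i-1],SA[i]) lcp shared
  1: (6,0) 1 'a'
  2: (0,7) 1 'a'
  3: (7,1) 0 ''
  4: (1,5) 0 ''
  5: (5,8) 0 ''
  6: (8,4) 0 ''
  7: (4,3) 1 'h'
  8: (3,2) 2 'hh'

[0, 1, 1, 0, 0, 0, 0, 1, 2]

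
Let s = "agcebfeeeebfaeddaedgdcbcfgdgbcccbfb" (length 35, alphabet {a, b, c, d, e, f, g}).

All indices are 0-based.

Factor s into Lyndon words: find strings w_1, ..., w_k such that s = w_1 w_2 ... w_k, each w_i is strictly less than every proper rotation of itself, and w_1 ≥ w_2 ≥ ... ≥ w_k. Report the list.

emit factor 1: 'agcebfeeeebf' (i=0, period=12)
emit factor 2: 'aeddaedgdcbcfgdgbcccbfb' (i=12, period=23)

["agcebfeeeebf", "aeddaedgdcbcfgdgbcccbfb"]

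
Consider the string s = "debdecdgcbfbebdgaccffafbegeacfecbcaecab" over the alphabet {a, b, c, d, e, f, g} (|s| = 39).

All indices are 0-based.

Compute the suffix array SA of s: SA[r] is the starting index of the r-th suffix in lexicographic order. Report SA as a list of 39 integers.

[37, 16, 27, 34, 21, 38, 32, 2, 13, 11, 23, 9, 36, 33, 31, 8, 17, 5, 28, 18, 0, 3, 14, 6, 26, 1, 12, 35, 30, 4, 24, 20, 10, 22, 29, 19, 15, 7, 25]

rank | idx | suffix
   0 |  37 | ab
   1 |  16 | accffafbegeacfecbcaecab
   2 |  27 | acfecbcaecab
   3 |  34 | aecab
   4 |  21 | afbegeacfecbcaecab
   5 |  38 | b
   6 |  32 | bcaecab
   7 |   2 | bdecdgcbfbebdgaccffafbegeacfecbcaecab
   8 |  13 | bdgaccffafbegeacfecbcaecab
   9 |  11 | bebdgaccffafbegeacfecbcaecab
  10 |  23 | begeacfecbcaecab
  11 |   9 | bfbebdgaccffafbegeacfecbcaecab
  12 |  36 | cab
  13 |  33 | caecab
  14 |  31 | cbcaecab
  15 |   8 | cbfbebdgaccffafbegeacfecbcaecab
  16 |  17 | ccffafbegeacfecbcaecab
  17 |   5 | cdgcbfbebdgaccffafbegeacfecbcaecab
  18 |  28 | cfecbcaecab
  19 |  18 | cffafbegeacfecbcaecab
  20 |   0 | debdecdgcbfbebdgaccffafbegeacfecbcaecab
  21 |   3 | decdgcbfbebdgaccffafbegeacfecbcaecab
  22 |  14 | dgaccffafbegeacfecbcaecab
  23 |   6 | dgcbfbebdgaccffafbegeacfecbcaecab
  24 |  26 | eacfecbcaecab
  25 |   1 | ebdecdgcbfbebdgaccffafbegeacfecbcaecab
  26 |  12 | ebdgaccffafbegeacfecbcaecab
  27 |  35 | ecab
  28 |  30 | ecbcaecab
  29 |   4 | ecdgcbfbebdgaccffafbegeacfecbcaecab
  30 |  24 | egeacfecbcaecab
  31 |  20 | fafbegeacfecbcaecab
  32 |  10 | fbebdgaccffafbegeacfecbcaecab
  33 |  22 | fbegeacfecbcaecab
  34 |  29 | fecbcaecab
  35 |  19 | ffafbegeacfecbcaecab
  36 |  15 | gaccffafbegeacfecbcaecab
  37 |   7 | gcbfbebdgaccffafbegeacfecbcaecab
  38 |  25 | geacfecbcaecab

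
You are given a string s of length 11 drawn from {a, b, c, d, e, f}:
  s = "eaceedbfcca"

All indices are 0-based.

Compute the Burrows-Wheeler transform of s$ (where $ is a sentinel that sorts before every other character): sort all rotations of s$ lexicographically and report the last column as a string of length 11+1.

rank  rotation      last
    0  $eaceedbfcca  a
    1  a$eaceedbfcc  c
    2  aceedbfcca$e  e
    3  bfcca$eaceed  d
    4  ca$eaceedbfc  c
    5  cca$eaceedbf  f
    6  ceedbfcca$ea  a
    7  dbfcca$eacee  e
    8  eaceedbfcca$  $
    9  edbfcca$eace  e
   10  eedbfcca$eac  c
   11  fcca$eaceedb  b

acedcfae$ecb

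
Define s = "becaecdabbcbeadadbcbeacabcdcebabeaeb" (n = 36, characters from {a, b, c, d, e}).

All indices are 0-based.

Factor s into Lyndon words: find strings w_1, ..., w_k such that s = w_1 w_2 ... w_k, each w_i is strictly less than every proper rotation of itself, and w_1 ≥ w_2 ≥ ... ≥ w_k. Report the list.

emit factor 1: 'bec' (i=0, period=3)
emit factor 2: 'aecd' (i=3, period=4)
emit factor 3: 'abbcbeadadbcbeacabcdcebabeaeb' (i=7, period=29)

["bec", "aecd", "abbcbeadadbcbeacabcdcebabeaeb"]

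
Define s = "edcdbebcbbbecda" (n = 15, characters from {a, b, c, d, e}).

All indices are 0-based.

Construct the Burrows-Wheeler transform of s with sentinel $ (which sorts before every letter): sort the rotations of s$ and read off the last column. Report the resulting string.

rank  rotation          last
    0  $edcdbebcbbbecda  a
    1  a$edcdbebcbbbecd  d
    2  bbbecda$edcdbebc  c
    3  bbecda$edcdbebcb  b
    4  bcbbbecda$edcdbe  e
    5  bebcbbbecda$edcd  d
    6  becda$edcdbebcbb  b
    7  cbbbecda$edcdbeb  b
    8  cda$edcdbebcbbbe  e
    9  cdbebcbbbecda$ed  d
   10  da$edcdbebcbbbec  c
   11  dbebcbbbecda$edc  c
   12  dcdbebcbbbecda$e  e
   13  ebcbbbecda$edcdb  b
   14  ecda$edcdbebcbbb  b
   15  edcdbebcbbbecda$  $

adcbedbbedccebb$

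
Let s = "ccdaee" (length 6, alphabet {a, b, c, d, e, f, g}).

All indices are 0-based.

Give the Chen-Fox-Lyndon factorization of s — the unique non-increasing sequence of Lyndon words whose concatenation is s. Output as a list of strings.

["ccd", "aee"]

emit factor 1: 'ccd' (i=0, period=3)
emit factor 2: 'aee' (i=3, period=3)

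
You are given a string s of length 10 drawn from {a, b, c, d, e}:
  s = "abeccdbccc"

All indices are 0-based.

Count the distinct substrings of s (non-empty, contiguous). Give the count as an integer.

rank | idx | suffix
   0 |   0 | abeccdbccc
   1 |   6 | bccc
   2 |   1 | beccdbccc
   3 |   9 | c
   4 |   8 | cc
   5 |   7 | ccc
   6 |   3 | ccdbccc
   7 |   4 | cdbccc
   8 |   5 | dbccc
   9 |   2 | eccdbccc

SA = [0, 6, 1, 9, 8, 7, 3, 4, 5, 2]
i: (SA[i-1],SA[i]) lcp shared
  1: (0,6) 0 ''
  2: (6,1) 1 'b'
  3: (1,9) 0 ''
  4: (9,8) 1 'c'
  5: (8,7) 2 'cc'
  6: (7,3) 2 'cc'
  7: (3,4) 1 'c'
  8: (4,5) 0 ''
  9: (5,2) 0 ''

n(n+1)/2 = 10·11/2 = 55
Σ LCP = 0 + 0 + 1 + 0 + 1 + 2 + 2 + 1 + 0 + 0 = 7
distinct = 55 − 7 = 48

48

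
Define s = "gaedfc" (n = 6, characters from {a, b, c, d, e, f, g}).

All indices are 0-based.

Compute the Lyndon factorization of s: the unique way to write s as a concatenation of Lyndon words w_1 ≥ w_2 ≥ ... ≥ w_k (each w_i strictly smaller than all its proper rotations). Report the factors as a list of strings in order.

["g", "aedfc"]

emit factor 1: 'g' (i=0, period=1)
emit factor 2: 'aedfc' (i=1, period=5)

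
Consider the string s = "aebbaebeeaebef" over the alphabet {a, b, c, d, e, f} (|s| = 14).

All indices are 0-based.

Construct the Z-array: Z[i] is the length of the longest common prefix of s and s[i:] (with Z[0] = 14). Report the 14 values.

[14, 0, 0, 0, 3, 0, 0, 0, 0, 3, 0, 0, 0, 0]

Z[0]=14
i=1: i≥r, start 0; Z[1]=0
i=2: i≥r, start 0; Z[2]=0
i=3: i≥r, start 0; Z[3]=0
i=4: i≥r, start 0; Z[4]=3 grow→box=[4,7)
i=5: min(r-i=2, Z[1]=0)=0; Z[5]=0
i=6: min(r-i=1, Z[2]=0)=0; Z[6]=0
i=7: i≥r, start 0; Z[7]=0
i=8: i≥r, start 0; Z[8]=0
i=9: i≥r, start 0; Z[9]=3 grow→box=[9,12)
i=10: min(r-i=2, Z[1]=0)=0; Z[10]=0
i=11: min(r-i=1, Z[2]=0)=0; Z[11]=0
i=12: i≥r, start 0; Z[12]=0
i=13: i≥r, start 0; Z[13]=0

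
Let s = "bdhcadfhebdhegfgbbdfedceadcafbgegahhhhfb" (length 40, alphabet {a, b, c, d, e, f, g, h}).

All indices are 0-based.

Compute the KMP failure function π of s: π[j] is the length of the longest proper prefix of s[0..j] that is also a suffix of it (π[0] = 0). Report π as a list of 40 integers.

[0, 0, 0, 0, 0, 0, 0, 0, 0, 1, 2, 3, 0, 0, 0, 0, 1, 1, 2, 0, 0, 0, 0, 0, 0, 0, 0, 0, 0, 1, 0, 0, 0, 0, 0, 0, 0, 0, 0, 1]

π[0] = 0
j=1 s[j]='d': π[1]=0 (border '')
j=2 s[j]='h': π[2]=0 (border '')
j=3 s[j]='c': π[3]=0 (border '')
j=4 s[j]='a': π[4]=0 (border '')
j=5 s[j]='d': π[5]=0 (border '')
j=6 s[j]='f': π[6]=0 (border '')
j=7 s[j]='h': π[7]=0 (border '')
j=8 s[j]='e': π[8]=0 (border '')
j=9 s[j]='b': π[9]=1 (border 'b')
j=10 s[j]='d': π[10]=2 (border 'bd')
j=11 s[j]='h': π[11]=3 (border 'bdh')
j=12 s[j]='e': k: 3→0; π[12]=0 (border '')
j=13 s[j]='g': π[13]=0 (border '')
j=14 s[j]='f': π[14]=0 (border '')
j=15 s[j]='g': π[15]=0 (border '')
j=16 s[j]='b': π[16]=1 (border 'b')
j=17 s[j]='b': k: 1→0; π[17]=1 (border 'b')
j=18 s[j]='d': π[18]=2 (border 'bd')
j=19 s[j]='f': k: 2→0; π[19]=0 (border '')
j=20 s[j]='e': π[20]=0 (border '')
j=21 s[j]='d': π[21]=0 (border '')
j=22 s[j]='c': π[22]=0 (border '')
j=23 s[j]='e': π[23]=0 (border '')
j=24 s[j]='a': π[24]=0 (border '')
j=25 s[j]='d': π[25]=0 (border '')
j=26 s[j]='c': π[26]=0 (border '')
j=27 s[j]='a': π[27]=0 (border '')
j=28 s[j]='f': π[28]=0 (border '')
j=29 s[j]='b': π[29]=1 (border 'b')
j=30 s[j]='g': k: 1→0; π[30]=0 (border '')
j=31 s[j]='e': π[31]=0 (border '')
j=32 s[j]='g': π[32]=0 (border '')
j=33 s[j]='a': π[33]=0 (border '')
j=34 s[j]='h': π[34]=0 (border '')
j=35 s[j]='h': π[35]=0 (border '')
j=36 s[j]='h': π[36]=0 (border '')
j=37 s[j]='h': π[37]=0 (border '')
j=38 s[j]='f': π[38]=0 (border '')
j=39 s[j]='b': π[39]=1 (border 'b')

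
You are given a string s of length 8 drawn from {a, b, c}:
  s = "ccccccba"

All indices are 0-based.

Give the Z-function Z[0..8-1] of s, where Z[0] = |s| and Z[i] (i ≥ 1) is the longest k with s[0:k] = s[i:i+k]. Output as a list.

Z[0]=8
i=1: i≥r, start 0; Z[1]=5 scan→box=[1,6)
i=2: min(r-i=4, Z[1]=5)=4; Z[2]=4
i=3: min(r-i=3, Z[2]=4)=3; Z[3]=3
i=4: min(r-i=2, Z[3]=3)=2; Z[4]=2
i=5: min(r-i=1, Z[4]=2)=1; Z[5]=1
i=6: i≥r, start 0; Z[6]=0
i=7: i≥r, start 0; Z[7]=0

[8, 5, 4, 3, 2, 1, 0, 0]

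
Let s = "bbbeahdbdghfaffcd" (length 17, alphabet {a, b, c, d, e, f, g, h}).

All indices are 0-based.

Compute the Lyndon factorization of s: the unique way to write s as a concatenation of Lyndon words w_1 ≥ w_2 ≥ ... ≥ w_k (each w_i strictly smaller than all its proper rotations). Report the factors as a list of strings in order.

emit factor 1: 'bbbe' (i=0, period=4)
emit factor 2: 'ahdbdghf' (i=4, period=8)
emit factor 3: 'affcd' (i=12, period=5)

["bbbe", "ahdbdghf", "affcd"]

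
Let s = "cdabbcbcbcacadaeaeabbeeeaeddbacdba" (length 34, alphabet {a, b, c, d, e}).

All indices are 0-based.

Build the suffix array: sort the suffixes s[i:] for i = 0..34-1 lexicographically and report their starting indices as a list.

rank | idx | suffix
   0 |  33 | a
   1 |   2 | abbcbcbcacadaeaeabbeeeaeddbacdba
   2 |  18 | abbeeeaeddbacdba
   3 |  10 | acadaeaeabbeeeaeddbacdba
   4 |  29 | acdba
   5 |  12 | adaeaeabbeeeaeddbacdba
   6 |  16 | aeabbeeeaeddbacdba
   7 |  14 | aeaeabbeeeaeddbacdba
   8 |  24 | aeddbacdba
   9 |  32 | ba
  10 |  28 | bacdba
  11 |   3 | bbcbcbcacadaeaeabbeeeaeddbacdba
  12 |  19 | bbeeeaeddbacdba
  13 |   8 | bcacadaeaeabbeeeaeddbacdba
  14 |   6 | bcbcacadaeaeabbeeeaeddbacdba
  15 |   4 | bcbcbcacadaeaeabbeeeaeddbacdba
  16 |  20 | beeeaeddbacdba
  17 |   9 | cacadaeaeabbeeeaeddbacdba
  18 |  11 | cadaeaeabbeeeaeddbacdba
  19 |   7 | cbcacadaeaeabbeeeaeddbacdba
  20 |   5 | cbcbcacadaeaeabbeeeaeddbacdba
  21 |   0 | cdabbcbcbcacadaeaeabbeeeaeddbacdba
  22 |  30 | cdba
  23 |   1 | dabbcbcbcacadaeaeabbeeeaeddbacdba
  24 |  13 | daeaeabbeeeaeddbacdba
  25 |  31 | dba
  26 |  27 | dbacdba
  27 |  26 | ddbacdba
  28 |  17 | eabbeeeaeddbacdba
  29 |  15 | eaeabbeeeaeddbacdba
  30 |  23 | eaeddbacdba
  31 |  25 | eddbacdba
  32 |  22 | eeaeddbacdba
  33 |  21 | eeeaeddbacdba

[33, 2, 18, 10, 29, 12, 16, 14, 24, 32, 28, 3, 19, 8, 6, 4, 20, 9, 11, 7, 5, 0, 30, 1, 13, 31, 27, 26, 17, 15, 23, 25, 22, 21]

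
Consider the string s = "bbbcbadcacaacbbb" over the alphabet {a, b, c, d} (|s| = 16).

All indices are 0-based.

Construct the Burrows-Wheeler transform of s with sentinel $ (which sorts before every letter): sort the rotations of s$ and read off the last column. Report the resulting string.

rank  rotation           last
    0  $bbbcbadcacaacbbb  b
    1  aacbbb$bbbcbadcac  c
    2  acaacbbb$bbbcbadc  c
    3  acbbb$bbbcbadcaca  a
    4  adcacaacbbb$bbbcb  b
    5  b$bbbcbadcacaacbb  b
    6  badcacaacbbb$bbbc  c
    7  bb$bbbcbadcacaacb  b
    8  bbb$bbbcbadcacaac  c
    9  bbbcbadcacaacbbb$  $
   10  bbcbadcacaacbbb$b  b
   11  bcbadcacaacbbb$bb  b
   12  caacbbb$bbbcbadca  a
   13  cacaacbbb$bbbcbad  d
   14  cbadcacaacbbb$bbb  b
   15  cbbb$bbbcbadcacaa  a
   16  dcacaacbbb$bbbcba  a

bccabbcbc$bbadbaa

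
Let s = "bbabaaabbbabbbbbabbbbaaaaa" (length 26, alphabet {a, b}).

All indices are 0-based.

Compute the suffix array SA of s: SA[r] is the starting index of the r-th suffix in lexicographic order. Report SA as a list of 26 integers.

[25, 24, 23, 22, 21, 4, 5, 2, 6, 16, 10, 20, 3, 1, 15, 9, 19, 0, 14, 8, 18, 13, 7, 17, 12, 11]

rank→(start, suffix):
  0 → (25, 'a')
  1 → (24, 'aa')
  2 → (23, 'aaa')
  3 → (22, 'aaaa')
  4 → (21, 'aaaaa')
  5 → (4, 'aaabbbabbbbbabbbbaaaaa')
  6 → (5, 'aabbbabbbbbabbbbaaaaa')
  7 → (2, 'abaaabbbabbbbbabbbbaaaaa')
  8 → (6, 'abbbabbbbbabbbbaaaaa')
  9 → (16, 'abbbbaaaaa')
  10 → (10, 'abbbbbabbbbaaaaa')
  11 → (20, 'baaaaa')
  12 → (3, 'baaabbbabbbbbabbbbaaaaa')
  13 → (1, 'babaaabbbabbbbbabbbbaaaaa')
  14 → (15, 'babbbbaaaaa')
  15 → (9, 'babbbbbabbbbaaaaa')
  16 → (19, 'bbaaaaa')
  17 → (0, 'bbabaaabbbabbbbbabbbbaaaaa')
  18 → (14, 'bbabbbbaaaaa')
  19 → (8, 'bbabbbbbabbbbaaaaa')
  20 → (18, 'bbbaaaaa')
  21 → (13, 'bbbabbbbaaaaa')
  22 → (7, 'bbbabbbbbabbbbaaaaa')
  23 → (17, 'bbbbaaaaa')
  24 → (12, 'bbbbabbbbaaaaa')
  25 → (11, 'bbbbbabbbbaaaaa')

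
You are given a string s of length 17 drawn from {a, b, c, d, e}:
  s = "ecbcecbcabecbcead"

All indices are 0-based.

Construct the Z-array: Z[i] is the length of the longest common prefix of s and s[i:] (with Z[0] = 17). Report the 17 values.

Z[0]=17
i=1: fresh scan; Z[1]=0
i=2: fresh scan; Z[2]=0
i=3: fresh scan; Z[3]=0
i=4: fresh scan; Z[4]=4 extend→box=[4,8)
i=5: min(r-i=3, Z[1]=0)=0; Z[5]=0
i=6: min(r-i=2, Z[2]=0)=0; Z[6]=0
i=7: min(r-i=1, Z[3]=0)=0; Z[7]=0
i=8: fresh scan; Z[8]=0
i=9: fresh scan; Z[9]=0
i=10: fresh scan; Z[10]=5 extend→box=[10,15)
i=11: min(r-i=4, Z[1]=0)=0; Z[11]=0
i=12: min(r-i=3, Z[2]=0)=0; Z[12]=0
i=13: min(r-i=2, Z[3]=0)=0; Z[13]=0
i=14: min(r-i=1, Z[4]=4)=1; Z[14]=1
i=15: fresh scan; Z[15]=0
i=16: fresh scan; Z[16]=0

[17, 0, 0, 0, 4, 0, 0, 0, 0, 0, 5, 0, 0, 0, 1, 0, 0]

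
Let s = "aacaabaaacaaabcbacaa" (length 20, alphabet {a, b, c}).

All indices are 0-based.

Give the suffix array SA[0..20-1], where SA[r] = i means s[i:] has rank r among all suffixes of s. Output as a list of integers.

[19, 18, 10, 6, 3, 11, 7, 0, 4, 12, 16, 8, 1, 5, 15, 13, 17, 9, 2, 14]

rank | idx | suffix
   0 |  19 | a
   1 |  18 | aa
   2 |  10 | aaabcbacaa
   3 |   6 | aaacaaabcbacaa
   4 |   3 | aabaaacaaabcbacaa
   5 |  11 | aabcbacaa
   6 |   7 | aacaaabcbacaa
   7 |   0 | aacaabaaacaaabcbacaa
   8 |   4 | abaaacaaabcbacaa
   9 |  12 | abcbacaa
  10 |  16 | acaa
  11 |   8 | acaaabcbacaa
  12 |   1 | acaabaaacaaabcbacaa
  13 |   5 | baaacaaabcbacaa
  14 |  15 | bacaa
  15 |  13 | bcbacaa
  16 |  17 | caa
  17 |   9 | caaabcbacaa
  18 |   2 | caabaaacaaabcbacaa
  19 |  14 | cbacaa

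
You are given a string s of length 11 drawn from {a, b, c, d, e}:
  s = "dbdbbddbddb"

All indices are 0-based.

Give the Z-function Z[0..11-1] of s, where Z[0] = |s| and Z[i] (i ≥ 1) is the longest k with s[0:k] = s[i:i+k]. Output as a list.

Z[0]=11
i=1: outside box; Z[1]=0
i=2: outside box; Z[2]=2 extend→box=[2,4)
i=3: min(r-i=1, Z[1]=0)=0; Z[3]=0
i=4: outside box; Z[4]=0
i=5: outside box; Z[5]=1 extend→box=[5,6)
i=6: outside box; Z[6]=3 extend→box=[6,9)
i=7: min(r-i=2, Z[1]=0)=0; Z[7]=0
i=8: min(r-i=1, Z[2]=2)=1; Z[8]=1
i=9: outside box; Z[9]=2 extend→box=[9,11)
i=10: min(r-i=1, Z[1]=0)=0; Z[10]=0

[11, 0, 2, 0, 0, 1, 3, 0, 1, 2, 0]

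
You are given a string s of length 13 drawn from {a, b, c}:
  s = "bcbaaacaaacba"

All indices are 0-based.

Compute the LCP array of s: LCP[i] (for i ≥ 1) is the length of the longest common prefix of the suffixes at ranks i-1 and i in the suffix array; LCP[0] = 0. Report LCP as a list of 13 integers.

[0, 1, 4, 2, 3, 1, 2, 0, 2, 1, 0, 1, 3]

sorted suffixes:
  #0 SA[0]=12  'a'
  #1 SA[1]=3  'aaacaaacba'
  #2 SA[2]=7  'aaacba'
  #3 SA[3]=4  'aacaaacba'
  #4 SA[4]=8  'aacba'
  #5 SA[5]=5  'acaaacba'
  #6 SA[6]=9  'acba'
  #7 SA[7]=11  'ba'
  #8 SA[8]=2  'baaacaaacba'
  #9 SA[9]=0  'bcbaaacaaacba'
  #10 SA[10]=6  'caaacba'
  #11 SA[11]=10  'cba'
  #12 SA[12]=1  'cbaaacaaacba'

SA = [12, 3, 7, 4, 8, 5, 9, 11, 2, 0, 6, 10, 1]
[i] adj suffixes → lcp
  [1] 12/3 → 1 ('a')
  [2] 3/7 → 4 ('aaac')
  [3] 7/4 → 2 ('aa')
  [4] 4/8 → 3 ('aac')
  [5] 8/5 → 1 ('a')
  [6] 5/9 → 2 ('ac')
  [7] 9/11 → 0 ('')
  [8] 11/2 → 2 ('ba')
  [9] 2/0 → 1 ('b')
  [10] 0/6 → 0 ('')
  [11] 6/10 → 1 ('c')
  [12] 10/1 → 3 ('cba')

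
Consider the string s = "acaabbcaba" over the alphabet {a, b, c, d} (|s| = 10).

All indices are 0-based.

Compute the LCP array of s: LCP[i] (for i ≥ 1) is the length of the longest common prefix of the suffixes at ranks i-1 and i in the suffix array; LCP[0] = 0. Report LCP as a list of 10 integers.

rank→(start, suffix):
  0 → (9, 'a')
  1 → (2, 'aabbcaba')
  2 → (7, 'aba')
  3 → (3, 'abbcaba')
  4 → (0, 'acaabbcaba')
  5 → (8, 'ba')
  6 → (4, 'bbcaba')
  7 → (5, 'bcaba')
  8 → (1, 'caabbcaba')
  9 → (6, 'caba')

SA = [9, 2, 7, 3, 0, 8, 4, 5, 1, 6]
i: (SA[i-1],SA[i]) lcp shared
  1: (9,2) 1 'a'
  2: (2,7) 1 'a'
  3: (7,3) 2 'ab'
  4: (3,0) 1 'a'
  5: (0,8) 0 ''
  6: (8,4) 1 'b'
  7: (4,5) 1 'b'
  8: (5,1) 0 ''
  9: (1,6) 2 'ca'

[0, 1, 1, 2, 1, 0, 1, 1, 0, 2]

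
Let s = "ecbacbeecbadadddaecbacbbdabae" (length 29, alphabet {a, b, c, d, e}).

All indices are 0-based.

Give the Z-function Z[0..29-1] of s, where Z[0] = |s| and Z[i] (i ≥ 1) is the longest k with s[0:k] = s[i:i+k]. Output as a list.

Z[0]=29
i=1: i≥r, start 0; Z[1]=0
i=2: i≥r, start 0; Z[2]=0
i=3: i≥r, start 0; Z[3]=0
i=4: i≥r, start 0; Z[4]=0
i=5: i≥r, start 0; Z[5]=0
i=6: i≥r, start 0; Z[6]=1 extend→box=[6,7)
i=7: i≥r, start 0; Z[7]=4 extend→box=[7,11)
i=8: min(r-i=3, Z[1]=0)=0; Z[8]=0
i=9: min(r-i=2, Z[2]=0)=0; Z[9]=0
i=10: min(r-i=1, Z[3]=0)=0; Z[10]=0
i=11: i≥r, start 0; Z[11]=0
i=12: i≥r, start 0; Z[12]=0
i=13: i≥r, start 0; Z[13]=0
i=14: i≥r, start 0; Z[14]=0
i=15: i≥r, start 0; Z[15]=0
i=16: i≥r, start 0; Z[16]=0
i=17: i≥r, start 0; Z[17]=6 extend→box=[17,23)
i=18: min(r-i=5, Z[1]=0)=0; Z[18]=0
i=19: min(r-i=4, Z[2]=0)=0; Z[19]=0
i=20: min(r-i=3, Z[3]=0)=0; Z[20]=0
i=21: min(r-i=2, Z[4]=0)=0; Z[21]=0
i=22: min(r-i=1, Z[5]=0)=0; Z[22]=0
i=23: i≥r, start 0; Z[23]=0
i=24: i≥r, start 0; Z[24]=0
i=25: i≥r, start 0; Z[25]=0
i=26: i≥r, start 0; Z[26]=0
i=27: i≥r, start 0; Z[27]=0
i=28: i≥r, start 0; Z[28]=1 extend→box=[28,29)

[29, 0, 0, 0, 0, 0, 1, 4, 0, 0, 0, 0, 0, 0, 0, 0, 0, 6, 0, 0, 0, 0, 0, 0, 0, 0, 0, 0, 1]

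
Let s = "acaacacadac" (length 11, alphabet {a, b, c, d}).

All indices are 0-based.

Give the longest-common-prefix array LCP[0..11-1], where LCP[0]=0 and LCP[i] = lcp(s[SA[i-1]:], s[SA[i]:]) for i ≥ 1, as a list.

[0, 1, 2, 3, 3, 1, 0, 1, 2, 2, 0]

sorted suffixes:
  #0 SA[0]=2  'aacacadac'
  #1 SA[1]=9  'ac'
  #2 SA[2]=0  'acaacacadac'
  #3 SA[3]=3  'acacadac'
  #4 SA[4]=5  'acadac'
  #5 SA[5]=7  'adac'
  #6 SA[6]=10  'c'
  #7 SA[7]=1  'caacacadac'
  #8 SA[8]=4  'cacadac'
  #9 SA[9]=6  'cadac'
  #10 SA[10]=8  'dac'

SA = [2, 9, 0, 3, 5, 7, 10, 1, 4, 6, 8]
i: (SA[i-1],SA[i]) lcp shared
  1: (2,9) 1 'a'
  2: (9,0) 2 'ac'
  3: (0,3) 3 'aca'
  4: (3,5) 3 'aca'
  5: (5,7) 1 'a'
  6: (7,10) 0 ''
  7: (10,1) 1 'c'
  8: (1,4) 2 'ca'
  9: (4,6) 2 'ca'
  10: (6,8) 0 ''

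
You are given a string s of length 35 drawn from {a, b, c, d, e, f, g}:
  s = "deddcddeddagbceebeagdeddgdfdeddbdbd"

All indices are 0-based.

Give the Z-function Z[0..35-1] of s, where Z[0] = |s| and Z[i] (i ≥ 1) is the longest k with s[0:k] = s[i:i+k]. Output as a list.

[35, 0, 1, 1, 0, 1, 4, 0, 1, 1, 0, 0, 0, 0, 0, 0, 0, 0, 0, 0, 4, 0, 1, 1, 0, 1, 0, 4, 0, 1, 1, 0, 1, 0, 1]

Z[0]=35
i=1: i≥r, start 0; Z[1]=0
i=2: i≥r, start 0; Z[2]=1 grow→box=[2,3)
i=3: i≥r, start 0; Z[3]=1 grow→box=[3,4)
i=4: i≥r, start 0; Z[4]=0
i=5: i≥r, start 0; Z[5]=1 grow→box=[5,6)
i=6: i≥r, start 0; Z[6]=4 grow→box=[6,10)
i=7: min(r-i=3, Z[1]=0)=0; Z[7]=0
i=8: min(r-i=2, Z[2]=1)=1; Z[8]=1
i=9: min(r-i=1, Z[3]=1)=1; Z[9]=1
i=10: i≥r, start 0; Z[10]=0
i=11: i≥r, start 0; Z[11]=0
i=12: i≥r, start 0; Z[12]=0
i=13: i≥r, start 0; Z[13]=0
i=14: i≥r, start 0; Z[14]=0
i=15: i≥r, start 0; Z[15]=0
i=16: i≥r, start 0; Z[16]=0
i=17: i≥r, start 0; Z[17]=0
i=18: i≥r, start 0; Z[18]=0
i=19: i≥r, start 0; Z[19]=0
i=20: i≥r, start 0; Z[20]=4 grow→box=[20,24)
i=21: min(r-i=3, Z[1]=0)=0; Z[21]=0
i=22: min(r-i=2, Z[2]=1)=1; Z[22]=1
i=23: min(r-i=1, Z[3]=1)=1; Z[23]=1
i=24: i≥r, start 0; Z[24]=0
i=25: i≥r, start 0; Z[25]=1 grow→box=[25,26)
i=26: i≥r, start 0; Z[26]=0
i=27: i≥r, start 0; Z[27]=4 grow→box=[27,31)
i=28: min(r-i=3, Z[1]=0)=0; Z[28]=0
i=29: min(r-i=2, Z[2]=1)=1; Z[29]=1
i=30: min(r-i=1, Z[3]=1)=1; Z[30]=1
i=31: i≥r, start 0; Z[31]=0
i=32: i≥r, start 0; Z[32]=1 grow→box=[32,33)
i=33: i≥r, start 0; Z[33]=0
i=34: i≥r, start 0; Z[34]=1 grow→box=[34,35)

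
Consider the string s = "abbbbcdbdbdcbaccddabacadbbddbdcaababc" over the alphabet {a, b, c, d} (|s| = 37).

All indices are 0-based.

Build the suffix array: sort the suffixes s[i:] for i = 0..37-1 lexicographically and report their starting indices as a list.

sorted suffixes:
  #0 SA[0]=31  'aababc'
  #1 SA[1]=32  'ababc'
  #2 SA[2]=18  'abacadbbddbdcaababc'
  #3 SA[3]=0  'abbbbcdbdbdcbaccddabacadbbddbdcaababc'
  #4 SA[4]=34  'abc'
  #5 SA[5]=20  'acadbbddbdcaababc'
  #6 SA[6]=13  'accddabacadbbddbdcaababc'
  #7 SA[7]=22  'adbbddbdcaababc'
  #8 SA[8]=33  'babc'
  #9 SA[9]=19  'bacadbbddbdcaababc'
  #10 SA[10]=12  'baccddabacadbbddbdcaababc'
  #11 SA[11]=1  'bbbbcdbdbdcbaccddabacadbbddbdcaababc'
  #12 SA[12]=2  'bbbcdbdbdcbaccddabacadbbddbdcaababc'
  #13 SA[13]=3  'bbcdbdbdcbaccddabacadbbddbdcaababc'
  #14 SA[14]=24  'bbddbdcaababc'
  #15 SA[15]=35  'bc'
  #16 SA[16]=4  'bcdbdbdcbaccddabacadbbddbdcaababc'
  #17 SA[17]=7  'bdbdcbaccddabacadbbddbdcaababc'
  #18 SA[18]=28  'bdcaababc'
  #19 SA[19]=9  'bdcbaccddabacadbbddbdcaababc'
  #20 SA[20]=25  'bddbdcaababc'
  #21 SA[21]=36  'c'
  #22 SA[22]=30  'caababc'
  #23 SA[23]=21  'cadbbddbdcaababc'
  #24 SA[24]=11  'cbaccddabacadbbddbdcaababc'
  #25 SA[25]=14  'ccddabacadbbddbdcaababc'
  #26 SA[26]=5  'cdbdbdcbaccddabacadbbddbdcaababc'
  #27 SA[27]=15  'cddabacadbbddbdcaababc'
  #28 SA[28]=17  'dabacadbbddbdcaababc'
  #29 SA[29]=23  'dbbddbdcaababc'
  #30 SA[30]=6  'dbdbdcbaccddabacadbbddbdcaababc'
  #31 SA[31]=27  'dbdcaababc'
  #32 SA[32]=8  'dbdcbaccddabacadbbddbdcaababc'
  #33 SA[33]=29  'dcaababc'
  #34 SA[34]=10  'dcbaccddabacadbbddbdcaababc'
  #35 SA[35]=16  'ddabacadbbddbdcaababc'
  #36 SA[36]=26  'ddbdcaababc'

[31, 32, 18, 0, 34, 20, 13, 22, 33, 19, 12, 1, 2, 3, 24, 35, 4, 7, 28, 9, 25, 36, 30, 21, 11, 14, 5, 15, 17, 23, 6, 27, 8, 29, 10, 16, 26]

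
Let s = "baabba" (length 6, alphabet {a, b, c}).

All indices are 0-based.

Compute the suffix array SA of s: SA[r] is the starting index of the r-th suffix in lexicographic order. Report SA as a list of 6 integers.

rank | idx | suffix
   0 |   5 | a
   1 |   1 | aabba
   2 |   2 | abba
   3 |   4 | ba
   4 |   0 | baabba
   5 |   3 | bba

[5, 1, 2, 4, 0, 3]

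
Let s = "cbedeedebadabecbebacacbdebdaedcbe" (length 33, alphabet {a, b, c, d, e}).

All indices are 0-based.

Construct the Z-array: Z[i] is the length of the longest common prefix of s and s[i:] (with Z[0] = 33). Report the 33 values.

Z[0]=33
i=1: fresh scan; Z[1]=0
i=2: fresh scan; Z[2]=0
i=3: fresh scan; Z[3]=0
i=4: fresh scan; Z[4]=0
i=5: fresh scan; Z[5]=0
i=6: fresh scan; Z[6]=0
i=7: fresh scan; Z[7]=0
i=8: fresh scan; Z[8]=0
i=9: fresh scan; Z[9]=0
i=10: fresh scan; Z[10]=0
i=11: fresh scan; Z[11]=0
i=12: fresh scan; Z[12]=0
i=13: fresh scan; Z[13]=0
i=14: fresh scan; Z[14]=3 extend→box=[14,17)
i=15: min(r-i=2, Z[1]=0)=0; Z[15]=0
i=16: min(r-i=1, Z[2]=0)=0; Z[16]=0
i=17: fresh scan; Z[17]=0
i=18: fresh scan; Z[18]=0
i=19: fresh scan; Z[19]=1 extend→box=[19,20)
i=20: fresh scan; Z[20]=0
i=21: fresh scan; Z[21]=2 extend→box=[21,23)
i=22: min(r-i=1, Z[1]=0)=0; Z[22]=0
i=23: fresh scan; Z[23]=0
i=24: fresh scan; Z[24]=0
i=25: fresh scan; Z[25]=0
i=26: fresh scan; Z[26]=0
i=27: fresh scan; Z[27]=0
i=28: fresh scan; Z[28]=0
i=29: fresh scan; Z[29]=0
i=30: fresh scan; Z[30]=3 extend→box=[30,33)
i=31: min(r-i=2, Z[1]=0)=0; Z[31]=0
i=32: min(r-i=1, Z[2]=0)=0; Z[32]=0

[33, 0, 0, 0, 0, 0, 0, 0, 0, 0, 0, 0, 0, 0, 3, 0, 0, 0, 0, 1, 0, 2, 0, 0, 0, 0, 0, 0, 0, 0, 3, 0, 0]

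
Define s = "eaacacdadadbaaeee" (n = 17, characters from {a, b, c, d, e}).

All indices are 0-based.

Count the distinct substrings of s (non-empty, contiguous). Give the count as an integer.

sorted suffixes:
  #0 SA[0]=1  'aacacdadadbaaeee'
  #1 SA[1]=12  'aaeee'
  #2 SA[2]=2  'acacdadadbaaeee'
  #3 SA[3]=4  'acdadadbaaeee'
  #4 SA[4]=7  'adadbaaeee'
  #5 SA[5]=9  'adbaaeee'
  #6 SA[6]=13  'aeee'
  #7 SA[7]=11  'baaeee'
  #8 SA[8]=3  'cacdadadbaaeee'
  #9 SA[9]=5  'cdadadbaaeee'
  #10 SA[10]=6  'dadadbaaeee'
  #11 SA[11]=8  'dadbaaeee'
  #12 SA[12]=10  'dbaaeee'
  #13 SA[13]=16  'e'
  #14 SA[14]=0  'eaacacdadadbaaeee'
  #15 SA[15]=15  'ee'
  #16 SA[16]=14  'eee'

SA = [1, 12, 2, 4, 7, 9, 13, 11, 3, 5, 6, 8, 10, 16, 0, 15, 14]
rank  pair      lcp
   1  s[1:],s[12:]  2  'aa'
   2  s[12:],s[2:]  1  'a'
   3  s[2:],s[4:]  2  'ac'
   4  s[4:],s[7:]  1  'a'
   5  s[7:],s[9:]  2  'ad'
   6  s[9:],s[13:]  1  'a'
   7  s[13:],s[11:]  0  ''
   8  s[11:],s[3:]  0  ''
   9  s[3:],s[5:]  1  'c'
  10  s[5:],s[6:]  0  ''
  11  s[6:],s[8:]  3  'dad'
  12  s[8:],s[10:]  1  'd'
  13  s[10:],s[16:]  0  ''
  14  s[16:],s[0:]  1  'e'
  15  s[0:],s[15:]  1  'e'
  16  s[15:],s[14:]  2  'ee'

n(n+1)/2 = 17·18/2 = 153
Σ LCP = 0 + 2 + 1 + 2 + 1 + 2 + 1 + 0 + 0 + 1 + 0 + 3 + 1 + 0 + 1 + 1 + 2 = 18
distinct = 153 − 18 = 135

135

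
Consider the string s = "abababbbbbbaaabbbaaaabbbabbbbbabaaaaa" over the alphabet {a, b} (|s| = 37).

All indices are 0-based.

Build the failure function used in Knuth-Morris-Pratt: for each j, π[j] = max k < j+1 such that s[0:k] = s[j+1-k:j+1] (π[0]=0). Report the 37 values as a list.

π[0] = 0
j=1 s[j]='b': π[1]=0 (border '')
j=2 s[j]='a': π[2]=1 (border 'a')
j=3 s[j]='b': π[3]=2 (border 'ab')
j=4 s[j]='a': π[4]=3 (border 'aba')
j=5 s[j]='b': π[5]=4 (border 'abab')
j=6 s[j]='b': k: 4→2→0; π[6]=0 (border '')
j=7 s[j]='b': π[7]=0 (border '')
j=8 s[j]='b': π[8]=0 (border '')
j=9 s[j]='b': π[9]=0 (border '')
j=10 s[j]='b': π[10]=0 (border '')
j=11 s[j]='a': π[11]=1 (border 'a')
j=12 s[j]='a': k: 1→0; π[12]=1 (border 'a')
j=13 s[j]='a': k: 1→0; π[13]=1 (border 'a')
j=14 s[j]='b': π[14]=2 (border 'ab')
j=15 s[j]='b': k: 2→0; π[15]=0 (border '')
j=16 s[j]='b': π[16]=0 (border '')
j=17 s[j]='a': π[17]=1 (border 'a')
j=18 s[j]='a': k: 1→0; π[18]=1 (border 'a')
j=19 s[j]='a': k: 1→0; π[19]=1 (border 'a')
j=20 s[j]='a': k: 1→0; π[20]=1 (border 'a')
j=21 s[j]='b': π[21]=2 (border 'ab')
j=22 s[j]='b': k: 2→0; π[22]=0 (border '')
j=23 s[j]='b': π[23]=0 (border '')
j=24 s[j]='a': π[24]=1 (border 'a')
j=25 s[j]='b': π[25]=2 (border 'ab')
j=26 s[j]='b': k: 2→0; π[26]=0 (border '')
j=27 s[j]='b': π[27]=0 (border '')
j=28 s[j]='b': π[28]=0 (border '')
j=29 s[j]='b': π[29]=0 (border '')
j=30 s[j]='a': π[30]=1 (border 'a')
j=31 s[j]='b': π[31]=2 (border 'ab')
j=32 s[j]='a': π[32]=3 (border 'aba')
j=33 s[j]='a': k: 3→1→0; π[33]=1 (border 'a')
j=34 s[j]='a': k: 1→0; π[34]=1 (border 'a')
j=35 s[j]='a': k: 1→0; π[35]=1 (border 'a')
j=36 s[j]='a': k: 1→0; π[36]=1 (border 'a')

[0, 0, 1, 2, 3, 4, 0, 0, 0, 0, 0, 1, 1, 1, 2, 0, 0, 1, 1, 1, 1, 2, 0, 0, 1, 2, 0, 0, 0, 0, 1, 2, 3, 1, 1, 1, 1]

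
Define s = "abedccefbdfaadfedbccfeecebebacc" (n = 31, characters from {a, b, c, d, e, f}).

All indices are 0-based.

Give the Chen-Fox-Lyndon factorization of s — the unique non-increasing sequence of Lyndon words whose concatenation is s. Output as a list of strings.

emit factor 1: 'abedccefbdf' (i=0, period=11)
emit factor 2: 'aadfedbccfeecebebacc' (i=11, period=20)

["abedccefbdf", "aadfedbccfeecebebacc"]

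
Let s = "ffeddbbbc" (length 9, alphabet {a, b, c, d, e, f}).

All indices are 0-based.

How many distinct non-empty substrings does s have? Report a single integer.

40

rank | idx | suffix
   0 |   5 | bbbc
   1 |   6 | bbc
   2 |   7 | bc
   3 |   8 | c
   4 |   4 | dbbbc
   5 |   3 | ddbbbc
   6 |   2 | eddbbbc
   7 |   1 | feddbbbc
   8 |   0 | ffeddbbbc

SA = [5, 6, 7, 8, 4, 3, 2, 1, 0]
rank  pair      lcp
   1  s[5:],s[6:]  2  'bb'
   2  s[6:],s[7:]  1  'b'
   3  s[7:],s[8:]  0  ''
   4  s[8:],s[4:]  0  ''
   5  s[4:],s[3:]  1  'd'
   6  s[3:],s[2:]  0  ''
   7  s[2:],s[1:]  0  ''
   8  s[1:],s[0:]  1  'f'

n(n+1)/2 = 9·10/2 = 45
Σ LCP = 0 + 2 + 1 + 0 + 0 + 1 + 0 + 0 + 1 = 5
distinct = 45 − 5 = 40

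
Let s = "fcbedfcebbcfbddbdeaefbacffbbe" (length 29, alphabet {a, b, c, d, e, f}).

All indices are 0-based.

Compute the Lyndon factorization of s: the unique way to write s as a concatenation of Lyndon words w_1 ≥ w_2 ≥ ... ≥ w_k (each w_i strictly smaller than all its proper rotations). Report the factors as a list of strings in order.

["f", "c", "bedfce", "bbcfbddbde", "aefb", "acffbbe"]

emit factor 1: 'f' (i=0, period=1)
emit factor 2: 'c' (i=1, period=1)
emit factor 3: 'bedfce' (i=2, period=6)
emit factor 4: 'bbcfbddbde' (i=8, period=10)
emit factor 5: 'aefb' (i=18, period=4)
emit factor 6: 'acffbbe' (i=22, period=7)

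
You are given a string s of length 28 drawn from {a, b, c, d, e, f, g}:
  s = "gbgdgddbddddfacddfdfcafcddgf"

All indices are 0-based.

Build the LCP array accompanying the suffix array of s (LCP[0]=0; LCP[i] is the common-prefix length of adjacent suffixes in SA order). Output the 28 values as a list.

[0, 1, 0, 1, 0, 1, 3, 0, 1, 2, 3, 2, 3, 2, 1, 2, 2, 1, 2, 0, 1, 1, 2, 1, 0, 1, 2, 1]

rank | idx | suffix
   0 |  13 | acddfdfcafcddgf
   1 |  21 | afcddgf
   2 |   7 | bddddfacddfdfcafcddgf
   3 |   1 | bgdgddbddddfacddfdfcafcddgf
   4 |  20 | cafcddgf
   5 |  14 | cddfdfcafcddgf
   6 |  23 | cddgf
   7 |   6 | dbddddfacddfdfcafcddgf
   8 |   5 | ddbddddfacddfdfcafcddgf
   9 |   8 | ddddfacddfdfcafcddgf
  10 |   9 | dddfacddfdfcafcddgf
  11 |  10 | ddfacddfdfcafcddgf
  12 |  15 | ddfdfcafcddgf
  13 |  24 | ddgf
  14 |  11 | dfacddfdfcafcddgf
  15 |  18 | dfcafcddgf
  16 |  16 | dfdfcafcddgf
  17 |   3 | dgddbddddfacddfdfcafcddgf
  18 |  25 | dgf
  19 |  27 | f
  20 |  12 | facddfdfcafcddgf
  21 |  19 | fcafcddgf
  22 |  22 | fcddgf
  23 |  17 | fdfcafcddgf
  24 |   0 | gbgdgddbddddfacddfdfcafcddgf
  25 |   4 | gddbddddfacddfdfcafcddgf
  26 |   2 | gdgddbddddfacddfdfcafcddgf
  27 |  26 | gf

SA = [13, 21, 7, 1, 20, 14, 23, 6, 5, 8, 9, 10, 15, 24, 11, 18, 16, 3, 25, 27, 12, 19, 22, 17, 0, 4, 2, 26]
rank  pair      lcp
   1  s[13:],s[21:]  1  'a'
   2  s[21:],s[7:]  0  ''
   3  s[7:],s[1:]  1  'b'
   4  s[1:],s[20:]  0  ''
   5  s[20:],s[14:]  1  'c'
   6  s[14:],s[23:]  3  'cdd'
   7  s[23:],s[6:]  0  ''
   8  s[6:],s[5:]  1  'd'
   9  s[5:],s[8:]  2  'dd'
  10  s[8:],s[9:]  3  'ddd'
  11  s[9:],s[10:]  2  'dd'
  12  s[10:],s[15:]  3  'ddf'
  13  s[15:],s[24:]  2  'dd'
  14  s[24:],s[11:]  1  'd'
  15  s[11:],s[18:]  2  'df'
  16  s[18:],s[16:]  2  'df'
  17  s[16:],s[3:]  1  'd'
  18  s[3:],s[25:]  2  'dg'
  19  s[25:],s[27:]  0  ''
  20  s[27:],s[12:]  1  'f'
  21  s[12:],s[19:]  1  'f'
  22  s[19:],s[22:]  2  'fc'
  23  s[22:],s[17:]  1  'f'
  24  s[17:],s[0:]  0  ''
  25  s[0:],s[4:]  1  'g'
  26  s[4:],s[2:]  2  'gd'
  27  s[2:],s[26:]  1  'g'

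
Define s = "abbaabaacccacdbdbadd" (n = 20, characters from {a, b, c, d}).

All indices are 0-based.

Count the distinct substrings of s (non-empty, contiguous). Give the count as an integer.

186

rank | idx | suffix
   0 |   3 | aabaacccacdbdbadd
   1 |   6 | aacccacdbdbadd
   2 |   4 | abaacccacdbdbadd
   3 |   0 | abbaabaacccacdbdbadd
   4 |   7 | acccacdbdbadd
   5 |  11 | acdbdbadd
   6 |  17 | add
   7 |   2 | baabaacccacdbdbadd
   8 |   5 | baacccacdbdbadd
   9 |  16 | badd
  10 |   1 | bbaabaacccacdbdbadd
  11 |  14 | bdbadd
  12 |  10 | cacdbdbadd
  13 |   9 | ccacdbdbadd
  14 |   8 | cccacdbdbadd
  15 |  12 | cdbdbadd
  16 |  19 | d
  17 |  15 | dbadd
  18 |  13 | dbdbadd
  19 |  18 | dd

SA = [3, 6, 4, 0, 7, 11, 17, 2, 5, 16, 1, 14, 10, 9, 8, 12, 19, 15, 13, 18]
rank  pair      lcp
   1  s[3:],s[6:]  2  'aa'
   2  s[6:],s[4:]  1  'a'
   3  s[4:],s[0:]  2  'ab'
   4  s[0:],s[7:]  1  'a'
   5  s[7:],s[11:]  2  'ac'
   6  s[11:],s[17:]  1  'a'
   7  s[17:],s[2:]  0  ''
   8  s[2:],s[5:]  3  'baa'
   9  s[5:],s[16:]  2  'ba'
  10  s[16:],s[1:]  1  'b'
  11  s[1:],s[14:]  1  'b'
  12  s[14:],s[10:]  0  ''
  13  s[10:],s[9:]  1  'c'
  14  s[9:],s[8:]  2  'cc'
  15  s[8:],s[12:]  1  'c'
  16  s[12:],s[19:]  0  ''
  17  s[19:],s[15:]  1  'd'
  18  s[15:],s[13:]  2  'db'
  19  s[13:],s[18:]  1  'd'

n(n+1)/2 = 20·21/2 = 210
Σ LCP = 0 + 2 + 1 + 2 + 1 + 2 + 1 + 0 + 3 + 2 + 1 + 1 + 0 + 1 + 2 + 1 + 0 + 1 + 2 + 1 = 24
distinct = 210 − 24 = 186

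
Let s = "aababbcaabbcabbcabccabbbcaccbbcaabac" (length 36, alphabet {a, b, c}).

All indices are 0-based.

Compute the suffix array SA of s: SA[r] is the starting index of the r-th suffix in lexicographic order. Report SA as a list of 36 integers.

rank | idx | suffix
   0 |   0 | aababbcaabbcabbcabccabbbcaccbbcaabac
   1 |  31 | aabac
   2 |   7 | aabbcabbcabccabbbcaccbbcaabac
   3 |   1 | ababbcaabbcabbcabccabbbcaccbbcaabac
   4 |  32 | abac
   5 |  20 | abbbcaccbbcaabac
   6 |   3 | abbcaabbcabbcabccabbbcaccbbcaabac
   7 |   8 | abbcabbcabccabbbcaccbbcaabac
   8 |  12 | abbcabccabbbcaccbbcaabac
   9 |  16 | abccabbbcaccbbcaabac
  10 |  34 | ac
  11 |  25 | accbbcaabac
  12 |   2 | babbcaabbcabbcabccabbbcaccbbcaabac
  13 |  33 | bac
  14 |  21 | bbbcaccbbcaabac
  15 |  28 | bbcaabac
  16 |   4 | bbcaabbcabbcabccabbbcaccbbcaabac
  17 |   9 | bbcabbcabccabbbcaccbbcaabac
  18 |  13 | bbcabccabbbcaccbbcaabac
  19 |  22 | bbcaccbbcaabac
  20 |  29 | bcaabac
  21 |   5 | bcaabbcabbcabccabbbcaccbbcaabac
  22 |  10 | bcabbcabccabbbcaccbbcaabac
  23 |  14 | bcabccabbbcaccbbcaabac
  24 |  23 | bcaccbbcaabac
  25 |  17 | bccabbbcaccbbcaabac
  26 |  35 | c
  27 |  30 | caabac
  28 |   6 | caabbcabbcabccabbbcaccbbcaabac
  29 |  19 | cabbbcaccbbcaabac
  30 |  11 | cabbcabccabbbcaccbbcaabac
  31 |  15 | cabccabbbcaccbbcaabac
  32 |  24 | caccbbcaabac
  33 |  27 | cbbcaabac
  34 |  18 | ccabbbcaccbbcaabac
  35 |  26 | ccbbcaabac

[0, 31, 7, 1, 32, 20, 3, 8, 12, 16, 34, 25, 2, 33, 21, 28, 4, 9, 13, 22, 29, 5, 10, 14, 23, 17, 35, 30, 6, 19, 11, 15, 24, 27, 18, 26]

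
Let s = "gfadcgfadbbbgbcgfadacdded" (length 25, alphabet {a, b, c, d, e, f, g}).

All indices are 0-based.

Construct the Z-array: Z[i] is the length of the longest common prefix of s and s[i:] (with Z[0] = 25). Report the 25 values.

Z[0]=25
i=1: i≥r, start 0; Z[1]=0
i=2: i≥r, start 0; Z[2]=0
i=3: i≥r, start 0; Z[3]=0
i=4: i≥r, start 0; Z[4]=0
i=5: i≥r, start 0; Z[5]=4 extend→box=[5,9)
i=6: min(r-i=3, Z[1]=0)=0; Z[6]=0
i=7: min(r-i=2, Z[2]=0)=0; Z[7]=0
i=8: min(r-i=1, Z[3]=0)=0; Z[8]=0
i=9: i≥r, start 0; Z[9]=0
i=10: i≥r, start 0; Z[10]=0
i=11: i≥r, start 0; Z[11]=0
i=12: i≥r, start 0; Z[12]=1 extend→box=[12,13)
i=13: i≥r, start 0; Z[13]=0
i=14: i≥r, start 0; Z[14]=0
i=15: i≥r, start 0; Z[15]=4 extend→box=[15,19)
i=16: min(r-i=3, Z[1]=0)=0; Z[16]=0
i=17: min(r-i=2, Z[2]=0)=0; Z[17]=0
i=18: min(r-i=1, Z[3]=0)=0; Z[18]=0
i=19: i≥r, start 0; Z[19]=0
i=20: i≥r, start 0; Z[20]=0
i=21: i≥r, start 0; Z[21]=0
i=22: i≥r, start 0; Z[22]=0
i=23: i≥r, start 0; Z[23]=0
i=24: i≥r, start 0; Z[24]=0

[25, 0, 0, 0, 0, 4, 0, 0, 0, 0, 0, 0, 1, 0, 0, 4, 0, 0, 0, 0, 0, 0, 0, 0, 0]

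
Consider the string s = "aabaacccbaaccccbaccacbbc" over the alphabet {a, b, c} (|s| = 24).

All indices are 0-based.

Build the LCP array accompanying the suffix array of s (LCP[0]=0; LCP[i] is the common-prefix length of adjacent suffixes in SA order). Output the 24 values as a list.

sorted suffixes:
  #0 SA[0]=0  'aabaacccbaaccccbaccacbbc'
  #1 SA[1]=3  'aacccbaaccccbaccacbbc'
  #2 SA[2]=9  'aaccccbaccacbbc'
  #3 SA[3]=1  'abaacccbaaccccbaccacbbc'
  #4 SA[4]=19  'acbbc'
  #5 SA[5]=16  'accacbbc'
  #6 SA[6]=4  'acccbaaccccbaccacbbc'
  #7 SA[7]=10  'accccbaccacbbc'
  #8 SA[8]=2  'baacccbaaccccbaccacbbc'
  #9 SA[9]=8  'baaccccbaccacbbc'
  #10 SA[10]=15  'baccacbbc'
  #11 SA[11]=21  'bbc'
  #12 SA[12]=22  'bc'
  #13 SA[13]=23  'c'
  #14 SA[14]=18  'cacbbc'
  #15 SA[15]=7  'cbaaccccbaccacbbc'
  #16 SA[16]=14  'cbaccacbbc'
  #17 SA[17]=20  'cbbc'
  #18 SA[18]=17  'ccacbbc'
  #19 SA[19]=6  'ccbaaccccbaccacbbc'
  #20 SA[20]=13  'ccbaccacbbc'
  #21 SA[21]=5  'cccbaaccccbaccacbbc'
  #22 SA[22]=12  'cccbaccacbbc'
  #23 SA[23]=11  'ccccbaccacbbc'

SA = [0, 3, 9, 1, 19, 16, 4, 10, 2, 8, 15, 21, 22, 23, 18, 7, 14, 20, 17, 6, 13, 5, 12, 11]
rank  pair      lcp
   1  s[0:],s[3:]  2  'aa'
   2  s[3:],s[9:]  5  'aaccc'
   3  s[9:],s[1:]  1  'a'
   4  s[1:],s[19:]  1  'a'
   5  s[19:],s[16:]  2  'ac'
   6  s[16:],s[4:]  3  'acc'
   7  s[4:],s[10:]  4  'accc'
   8  s[10:],s[2:]  0  ''
   9  s[2:],s[8:]  6  'baaccc'
  10  s[8:],s[15:]  2  'ba'
  11  s[15:],s[21:]  1  'b'
  12  s[21:],s[22:]  1  'b'
  13  s[22:],s[23:]  0  ''
  14  s[23:],s[18:]  1  'c'
  15  s[18:],s[7:]  1  'c'
  16  s[7:],s[14:]  3  'cba'
  17  s[14:],s[20:]  2  'cb'
  18  s[20:],s[17:]  1  'c'
  19  s[17:],s[6:]  2  'cc'
  20  s[6:],s[13:]  4  'ccba'
  21  s[13:],s[5:]  2  'cc'
  22  s[5:],s[12:]  5  'cccba'
  23  s[12:],s[11:]  3  'ccc'

[0, 2, 5, 1, 1, 2, 3, 4, 0, 6, 2, 1, 1, 0, 1, 1, 3, 2, 1, 2, 4, 2, 5, 3]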